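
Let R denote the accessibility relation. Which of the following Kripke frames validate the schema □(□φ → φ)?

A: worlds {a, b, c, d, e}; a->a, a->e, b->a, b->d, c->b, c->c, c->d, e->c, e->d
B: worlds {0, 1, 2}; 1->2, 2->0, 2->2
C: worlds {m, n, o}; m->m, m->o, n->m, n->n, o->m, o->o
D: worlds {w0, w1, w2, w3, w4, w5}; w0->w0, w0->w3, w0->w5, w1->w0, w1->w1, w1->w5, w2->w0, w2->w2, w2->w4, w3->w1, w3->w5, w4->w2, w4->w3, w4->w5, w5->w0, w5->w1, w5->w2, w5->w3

C

Frame correspondent (Sahlqvist): ∀x ∀y (Rxy → Ryy) — i.e. shift-reflexivity.
A: fails — Rcd but not Rdd.
B: fails — R20 but not R00.
C: ✓.
D: fails — Rw1w5 but not Rw5w5.
Valid on: C.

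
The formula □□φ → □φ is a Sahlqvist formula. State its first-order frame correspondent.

This schema is the C4 axiom.
It corresponds to density: ∀x ∀y (Rxy → ∃z (Rxz ∧ Rzy)).

Density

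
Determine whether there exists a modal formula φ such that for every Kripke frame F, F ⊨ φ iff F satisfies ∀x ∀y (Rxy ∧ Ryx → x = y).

Not definable by any modal formula

Modal frame validity is preserved under surjective bounded morphisms.
The 4-cycle (worlds 0,1,2,3 with 0→1→2→3→0) is antisymmetric. Sending even-indexed worlds to • and odd-indexed worlds to ∘ is a surjective bounded morphism onto the two-world frame with •↔∘, which is not antisymmetric.
So no modal formula (or set of formulas) defines exactly the antisymmetric frames.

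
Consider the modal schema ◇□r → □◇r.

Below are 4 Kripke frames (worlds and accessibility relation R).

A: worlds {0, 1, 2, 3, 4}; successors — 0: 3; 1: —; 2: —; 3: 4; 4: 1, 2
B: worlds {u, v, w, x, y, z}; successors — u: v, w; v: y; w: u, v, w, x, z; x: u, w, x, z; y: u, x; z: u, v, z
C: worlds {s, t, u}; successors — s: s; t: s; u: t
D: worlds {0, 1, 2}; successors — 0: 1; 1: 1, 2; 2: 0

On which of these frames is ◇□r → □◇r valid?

C

The schema corresponds to convergence: ∀x ∀y ∀z (Rxy ∧ Rxz → ∃w (Ryw ∧ Rzw)).
A: fails — R42 and R42 but 2 and 2 have no common successor.
B: fails — Ruv and Ruw but v and w have no common successor.
C: condition met.
D: fails — R12 and R11 but 2 and 1 have no common successor.
Valid on: C.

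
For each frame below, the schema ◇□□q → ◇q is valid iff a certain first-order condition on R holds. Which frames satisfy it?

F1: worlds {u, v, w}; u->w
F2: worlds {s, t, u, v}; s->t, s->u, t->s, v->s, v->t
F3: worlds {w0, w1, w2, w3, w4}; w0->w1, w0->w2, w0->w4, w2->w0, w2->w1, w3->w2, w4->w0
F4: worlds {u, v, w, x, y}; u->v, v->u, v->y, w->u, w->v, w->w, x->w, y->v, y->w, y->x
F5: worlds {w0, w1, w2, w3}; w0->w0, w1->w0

F4, F5

Frame correspondent (Sahlqvist): ∀x ∀y (xRy → ∃w (yR²w ∧ xRw)) — i.e. a generalized confluence (Geach) condition.
F1: fails — uRw but no t with wR²t and uRt.
F2: fails — sRu but no w with uR²w and sRw.
F3: fails — w0Rw1 but no w with w1R²w and w0Rw.
F4: ✓.
F5: ✓.
Valid on: F4, F5.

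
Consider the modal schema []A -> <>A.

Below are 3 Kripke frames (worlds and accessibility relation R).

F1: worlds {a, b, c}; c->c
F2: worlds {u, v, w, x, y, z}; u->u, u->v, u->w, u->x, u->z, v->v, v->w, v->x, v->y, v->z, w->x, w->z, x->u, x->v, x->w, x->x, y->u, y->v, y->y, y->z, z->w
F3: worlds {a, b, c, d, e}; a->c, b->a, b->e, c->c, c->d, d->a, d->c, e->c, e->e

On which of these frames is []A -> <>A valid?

Frame correspondent (Sahlqvist): forall x exists y Rxy — i.e. seriality.
F1: fails — world a has no successor.
F2: ✓.
F3: ✓.

F2, F3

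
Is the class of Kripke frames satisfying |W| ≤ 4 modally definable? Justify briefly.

Not modally definable

Modal frame validity is preserved under disjoint unions.
Any modal formula valid on each of 5 disjoint one-world frames is valid on their disjoint union (validity is preserved under disjoint unions). Each one-world frame has |W|=1≤4, but the union has |W|=5.
So the class is not modally definable.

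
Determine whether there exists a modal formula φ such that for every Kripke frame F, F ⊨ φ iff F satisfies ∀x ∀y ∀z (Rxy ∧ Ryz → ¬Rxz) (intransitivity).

If a class were modally definable it would be closed under surjective bounded morphisms (Goldblatt–Thomason).
The 3-cycle (worlds a,b,c with a→b→c→a) is intransitive. Mapping every world to a single reflexive point • is a surjective bounded morphism; the reflexive point is not intransitive (R••∧R•• but R••).
So the class is not modally definable.

Not modally definable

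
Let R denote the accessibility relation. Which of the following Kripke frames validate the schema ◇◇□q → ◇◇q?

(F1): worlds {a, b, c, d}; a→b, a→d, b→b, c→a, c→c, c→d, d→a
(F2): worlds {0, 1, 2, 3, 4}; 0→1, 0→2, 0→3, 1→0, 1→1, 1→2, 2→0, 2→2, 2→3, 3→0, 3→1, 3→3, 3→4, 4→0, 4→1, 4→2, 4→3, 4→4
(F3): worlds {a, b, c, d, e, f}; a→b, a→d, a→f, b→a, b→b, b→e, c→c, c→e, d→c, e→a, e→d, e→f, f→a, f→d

This is the axiom for a generalized confluence (Geach) condition; its first-order frame correspondent is ∀x ∀y (xR²y → ∃w (yRw ∧ xR²w)).
(F1): fails — dR²d but no w with dRw and dR²w.
(F2): ✓.
(F3): fails — bR²d but no w with dRw and bR²w.
Valid on: (F2).

(F2)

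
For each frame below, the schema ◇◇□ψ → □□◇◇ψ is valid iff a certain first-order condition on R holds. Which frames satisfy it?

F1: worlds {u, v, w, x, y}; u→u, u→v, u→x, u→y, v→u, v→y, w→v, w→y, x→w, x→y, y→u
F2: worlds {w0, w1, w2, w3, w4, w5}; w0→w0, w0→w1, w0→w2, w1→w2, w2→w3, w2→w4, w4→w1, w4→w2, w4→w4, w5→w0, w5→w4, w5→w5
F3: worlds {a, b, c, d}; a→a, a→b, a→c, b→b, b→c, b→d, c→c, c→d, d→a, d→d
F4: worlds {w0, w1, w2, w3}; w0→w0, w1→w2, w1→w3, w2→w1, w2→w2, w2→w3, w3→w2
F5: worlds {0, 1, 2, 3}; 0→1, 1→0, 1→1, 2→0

The schema corresponds to a generalized confluence (Geach) condition: ∀x ∀y ∀z ((xR²y ∧ xR²z) → ∃w (yRw ∧ zR²w)).
F1: ✓.
F2: fails — w0R²w0, w0R²w1 but no w with w0Rw and w1R²w.
F3: ✓.
F4: ✓.
F5: ✓.
Valid on: F1, F3, F4, F5.

F1, F3, F4, F5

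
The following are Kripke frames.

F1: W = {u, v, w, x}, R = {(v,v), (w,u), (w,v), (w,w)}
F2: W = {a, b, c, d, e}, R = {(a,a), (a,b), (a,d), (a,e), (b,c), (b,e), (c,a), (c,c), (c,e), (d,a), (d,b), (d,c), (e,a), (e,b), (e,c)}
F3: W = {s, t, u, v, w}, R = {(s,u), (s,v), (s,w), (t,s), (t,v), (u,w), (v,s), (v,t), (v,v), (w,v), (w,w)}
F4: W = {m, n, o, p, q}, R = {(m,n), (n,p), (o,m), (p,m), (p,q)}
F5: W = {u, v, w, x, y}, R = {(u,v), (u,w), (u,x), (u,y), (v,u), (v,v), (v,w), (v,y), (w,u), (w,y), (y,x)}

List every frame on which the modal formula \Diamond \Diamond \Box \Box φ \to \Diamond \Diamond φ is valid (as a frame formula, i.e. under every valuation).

This is the axiom for a generalized confluence (Geach) condition; its first-order frame correspondent is \forall x \forall y (x R^2 y \to \exists w (y R^2 w \wedge x R^2 w)).
F1: fails — wR²u but no t with uR²t and wR²t.
F2: satisfies the condition.
F3: satisfies the condition.
F4: fails — mR²p but no w with pR²w and mR²w.
F5: fails — uR²x but no t with xR²t and uR²t.

F2, F3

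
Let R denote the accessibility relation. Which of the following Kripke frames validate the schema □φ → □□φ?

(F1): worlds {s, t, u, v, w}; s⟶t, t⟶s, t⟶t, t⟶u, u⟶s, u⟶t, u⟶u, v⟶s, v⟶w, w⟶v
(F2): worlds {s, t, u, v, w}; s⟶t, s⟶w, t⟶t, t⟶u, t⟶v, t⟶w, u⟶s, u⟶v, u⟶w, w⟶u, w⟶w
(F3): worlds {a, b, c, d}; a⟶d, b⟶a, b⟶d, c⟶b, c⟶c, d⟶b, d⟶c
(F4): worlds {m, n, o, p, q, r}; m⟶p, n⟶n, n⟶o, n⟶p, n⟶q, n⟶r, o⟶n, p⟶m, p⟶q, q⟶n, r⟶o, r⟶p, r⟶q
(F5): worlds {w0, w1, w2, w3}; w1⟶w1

This is the axiom for transitivity; its first-order frame correspondent is ∀x ∀y ∀z (Rxy ∧ Ryz → Rxz).
(F1): fails — Rvw and Rwv but not Rvv.
(F2): fails — Ruw and Rwu but not Ruu.
(F3): fails — Rcb and Rba but not Rca.
(F4): fails — Ron and Rnr but not Ror.
(F5): holds.
Valid on: (F5).

(F5)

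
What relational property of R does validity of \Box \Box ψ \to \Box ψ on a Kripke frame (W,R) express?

Suppose □□ψ→□ψ is valid. Take Rxy and set V(ψ)={w : xR²w}. Then □□ψ at x, so □ψ at x, so ψ at y, i.e. ∃z(Rxz∧Rzy).

density: \forall x \forall y (Rxy \to \exists z (Rxz \wedge Rzy))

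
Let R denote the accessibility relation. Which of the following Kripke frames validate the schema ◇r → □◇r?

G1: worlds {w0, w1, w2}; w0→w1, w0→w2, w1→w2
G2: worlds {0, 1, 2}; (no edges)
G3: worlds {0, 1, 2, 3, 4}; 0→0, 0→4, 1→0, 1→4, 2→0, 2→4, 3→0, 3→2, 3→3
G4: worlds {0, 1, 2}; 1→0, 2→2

G2

This is the axiom for the Euclidean property; its first-order frame correspondent is ∀x ∀y ∀z (Rxy ∧ Rxz → Ryz).
G1: fails — Rw0w1 and Rw0w1 but not Rw1w1.
G2: condition met.
G3: fails — R04 and R00 but not R40.
G4: fails — R10 and R10 but not R00.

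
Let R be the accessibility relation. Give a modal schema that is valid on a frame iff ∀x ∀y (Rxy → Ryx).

This is symmetry; the standard corresponding axiom is B: ψ → □◇ψ.
Suppose ψ→□◇ψ is valid. Take Rxy and set V(ψ)={x}. Then ψ at x, so □◇ψ at x, so ◇ψ at y, so some z with Ryz has ψ; z=x, i.e. Ryx.

ψ → □◇ψ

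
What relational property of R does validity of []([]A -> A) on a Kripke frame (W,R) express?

This schema is the T□ axiom.
Its frame correspondent is shift-reflexivity — forall x forall y (Rxy -> Ryy).

Shift-reflexivity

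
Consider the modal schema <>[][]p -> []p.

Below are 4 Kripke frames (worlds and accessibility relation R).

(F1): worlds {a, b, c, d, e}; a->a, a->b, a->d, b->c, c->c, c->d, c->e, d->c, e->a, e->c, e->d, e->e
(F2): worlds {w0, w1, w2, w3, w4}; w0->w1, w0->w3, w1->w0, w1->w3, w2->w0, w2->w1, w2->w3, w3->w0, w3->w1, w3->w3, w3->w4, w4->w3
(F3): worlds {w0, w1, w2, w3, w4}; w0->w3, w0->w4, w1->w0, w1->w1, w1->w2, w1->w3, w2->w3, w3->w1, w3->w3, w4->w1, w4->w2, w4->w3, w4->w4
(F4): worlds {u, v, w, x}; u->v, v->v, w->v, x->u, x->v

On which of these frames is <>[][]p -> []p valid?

(F2)

Frame correspondent (Sahlqvist): forall x forall y forall z ((xRy & xRz) -> exists w (y R^2 w & z = w)) — i.e. a generalized confluence (Geach) condition.
(F1): fails — aRb, aRa but no w with bR²w and a=w.
(F2): condition met.
(F3): fails — w0Rw3, w0Rw4 but no w with w3R²w and w4=w.
(F4): fails — xRu, xRu but no t with uR²t and u=t.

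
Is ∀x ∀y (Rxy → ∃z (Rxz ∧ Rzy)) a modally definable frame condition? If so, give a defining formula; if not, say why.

Yes: it is density, defined by the C4 schema □□p → □p.
Suppose □□p→□p is valid. Take Rxy and set V(p)={w : xR²w}. Then □□p at x, so □p at x, so p at y, i.e. ∃z(Rxz∧Rzy).

Yes, by □□p → □p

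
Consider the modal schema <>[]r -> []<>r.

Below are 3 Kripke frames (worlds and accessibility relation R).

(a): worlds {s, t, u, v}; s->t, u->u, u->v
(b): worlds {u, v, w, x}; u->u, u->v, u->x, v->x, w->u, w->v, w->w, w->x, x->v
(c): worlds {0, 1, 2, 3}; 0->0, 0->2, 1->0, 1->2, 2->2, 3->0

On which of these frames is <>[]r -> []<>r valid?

(c)

The schema corresponds to convergence: forall x forall y forall z (Rxy & Rxz -> exists w (Ryw & Rzw)).
(a): fails — Rst and Rst but t and t have no common successor.
(b): fails — Ruv and Rux but v and x have no common successor.
(c): condition met.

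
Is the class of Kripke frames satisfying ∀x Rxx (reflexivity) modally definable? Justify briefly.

Yes, by □q → q

The condition is reflexivity. A defining modal formula is □q → q.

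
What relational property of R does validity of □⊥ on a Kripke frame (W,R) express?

□⊥ is valid iff no world has any successor (otherwise □⊥ fails at any world with one).
Conversely, any frame satisfying ∀x ∀y ¬Rxy validates the schema.
Frame condition: ∀x ∀y ¬Rxy.

emptiness of R: ∀x ∀y ¬Rxy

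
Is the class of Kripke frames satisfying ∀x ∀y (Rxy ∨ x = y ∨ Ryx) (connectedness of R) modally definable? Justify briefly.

Any modally definable frame class is closed under disjoint unions.
Take 2 disjoint single-world reflexive frames: each is trivially connected, but their disjoint union has 2 worlds with no edge between distinct components, so it is not connected.
So no modal formula (or set of formulas) defines exactly the connected frames.

Not definable by any modal formula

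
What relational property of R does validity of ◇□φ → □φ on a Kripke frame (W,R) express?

Equivalently (dual form): ◇φ → □◇φ.
Suppose ◇φ→□◇φ is valid. Take Rxy, Rxz and set V(φ)={y}. Then ◇φ at x, so □◇φ at x, so ◇φ at z, so some w with Rzw has φ; w=y, i.e. Rzy. By symmetry of the argument, Ryz.

the Euclidean property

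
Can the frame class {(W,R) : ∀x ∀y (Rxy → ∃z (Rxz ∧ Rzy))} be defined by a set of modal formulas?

This is a Sahlqvist condition; the C4 axiom □□q → □q defines it.

Yes, by □□q → □q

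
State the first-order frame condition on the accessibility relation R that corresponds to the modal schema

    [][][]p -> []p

This is a Sahlqvist (Geach-type) schema ◇^0□^3p → □^1◇^0p.
Minimal-valuation argument: fix x; take any y with xR^0y and any z with xR^1z. Set V(p) to the set of worlds R-reachable from y in exactly 3 steps. Then □^3p holds at y, so the antecedent holds at x; validity forces ◇^0p at z, giving a w with zR^0w and yR^3w.
First-order correspondent: forall x forall z (xRz -> exists w (x R^3 w & z = w)).

forall x forall z (xRz -> exists w (x R^3 w & z = w))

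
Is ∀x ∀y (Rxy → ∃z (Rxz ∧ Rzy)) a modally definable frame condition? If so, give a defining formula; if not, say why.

Yes, by □□p → □p

Yes: it is density, defined by the C4 schema □□p → □p.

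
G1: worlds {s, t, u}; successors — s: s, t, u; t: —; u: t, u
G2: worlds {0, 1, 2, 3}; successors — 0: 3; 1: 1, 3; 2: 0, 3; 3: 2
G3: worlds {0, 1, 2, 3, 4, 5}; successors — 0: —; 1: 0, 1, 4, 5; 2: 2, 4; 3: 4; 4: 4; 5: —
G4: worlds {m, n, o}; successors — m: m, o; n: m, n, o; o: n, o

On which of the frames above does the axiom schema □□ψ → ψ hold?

The schema corresponds to a generalized confluence (Geach) condition: ∀x ∃w (xR²w ∧ x = w).
G1: fails — at t but no w with tR²w and t=w.
G2: fails — at 0 but no w with 0R²w and 0=w.
G3: fails — at 0 but no w with 0R²w and 0=w.
G4: ✓.
Valid on: G4.

G4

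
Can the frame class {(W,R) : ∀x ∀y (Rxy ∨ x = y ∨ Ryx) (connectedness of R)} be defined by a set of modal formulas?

No

Any modally definable frame class is closed under disjoint unions.
Take 4 disjoint single-world reflexive frames: each is trivially connected, but their disjoint union has 4 worlds with no edge between distinct components, so it is not connected.
So the class is not modally definable.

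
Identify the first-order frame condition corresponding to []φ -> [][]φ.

transitivity: forall x forall y forall z (Rxy & Ryz -> Rxz)

This is the 4 axiom.
Its frame correspondent is transitivity — forall x forall y forall z (Rxy & Ryz -> Rxz).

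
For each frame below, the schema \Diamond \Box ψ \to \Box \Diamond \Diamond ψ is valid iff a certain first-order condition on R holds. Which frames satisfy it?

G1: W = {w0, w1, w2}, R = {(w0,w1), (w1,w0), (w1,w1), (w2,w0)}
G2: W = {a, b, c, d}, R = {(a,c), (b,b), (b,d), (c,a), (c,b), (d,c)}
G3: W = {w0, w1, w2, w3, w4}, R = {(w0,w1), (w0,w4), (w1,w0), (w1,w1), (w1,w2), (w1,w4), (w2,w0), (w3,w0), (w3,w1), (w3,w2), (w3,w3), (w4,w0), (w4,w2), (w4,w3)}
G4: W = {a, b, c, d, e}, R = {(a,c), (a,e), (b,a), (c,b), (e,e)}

G1

This is the axiom for a generalized confluence (Geach) condition; its first-order frame correspondent is \forall x \forall y \forall z ((xRy \wedge xRz) \to \exists w (yRw \wedge z R^2 w)).
G1: holds.
G2: fails — bRd, bRd but no w with dRw and dR²w.
G3: fails — w1Rw2, w1Rw2 but no w with w2Rw and w2R²w.
G4: fails — aRc, aRc but no w with cRw and cR²w.
Valid on: G1.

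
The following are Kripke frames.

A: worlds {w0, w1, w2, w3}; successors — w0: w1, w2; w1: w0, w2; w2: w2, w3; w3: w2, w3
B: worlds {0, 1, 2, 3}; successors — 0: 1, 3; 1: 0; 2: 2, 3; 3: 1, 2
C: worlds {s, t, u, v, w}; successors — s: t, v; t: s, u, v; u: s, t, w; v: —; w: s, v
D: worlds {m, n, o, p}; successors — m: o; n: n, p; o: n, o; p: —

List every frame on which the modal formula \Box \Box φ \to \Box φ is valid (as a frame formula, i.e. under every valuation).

D

This is the axiom for density; its first-order frame correspondent is \forall x \forall y (Rxy \to \exists z (Rxz \wedge Rzy)).
A: fails — Rw1w0 but no z with Rw1z and Rzw0.
B: fails — R10 but no z with R1z and Rz0.
C: fails — Ruw but no z with Ruz and Rzw.
D: condition met.
Valid on: D.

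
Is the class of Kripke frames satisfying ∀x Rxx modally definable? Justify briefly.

The condition is reflexivity. A defining modal formula is □p → p.
Suppose □p→p is valid. At any x set V(p)={w : Rxw}. Then □p holds at x, so p holds at x, i.e. Rxx.

Yes, by □p → p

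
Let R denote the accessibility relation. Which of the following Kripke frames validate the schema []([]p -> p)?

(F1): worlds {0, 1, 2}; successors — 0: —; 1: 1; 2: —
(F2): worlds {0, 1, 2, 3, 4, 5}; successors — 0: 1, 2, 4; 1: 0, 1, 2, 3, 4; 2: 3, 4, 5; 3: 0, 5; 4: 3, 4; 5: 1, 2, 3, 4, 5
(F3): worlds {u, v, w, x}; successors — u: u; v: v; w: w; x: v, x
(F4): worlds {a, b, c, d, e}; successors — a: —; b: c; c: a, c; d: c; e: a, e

(F1), (F3)

Frame correspondent (Sahlqvist): forall x forall y (Rxy -> Ryy) — i.e. shift-reflexivity.
(F1): satisfies the condition.
(F2): fails — R53 but not R33.
(F3): satisfies the condition.
(F4): fails — Rea but not Raa.
Valid on: (F1), (F3).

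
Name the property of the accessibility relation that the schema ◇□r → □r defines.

Replacing r by ¬r and contraposing gives the equivalent schema ◇r → □◇r.
Suppose ◇r→□◇r is valid. Take Rxy, Rxz and set V(r)={y}. Then ◇r at x, so □◇r at x, so ◇r at z, so some w with Rzw has r; w=y, i.e. Rzy. By symmetry of the argument, Ryz.
Conversely, on a frame with the Euclidean property the schema holds at every world under every valuation.
So the correspondent is the Euclidean property.

the Euclidean property: ∀x ∀y ∀z (Rxy ∧ Rxz → Ryz)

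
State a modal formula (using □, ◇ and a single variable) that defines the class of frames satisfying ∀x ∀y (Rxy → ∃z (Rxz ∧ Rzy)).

This is density; the standard corresponding axiom is C4: □□p → □p.
Suppose □□p→□p is valid. Take Rxy and set V(p)={w : xR²w}. Then □□p at x, so □p at x, so p at y, i.e. ∃z(Rxz∧Rzy).

□□p → □p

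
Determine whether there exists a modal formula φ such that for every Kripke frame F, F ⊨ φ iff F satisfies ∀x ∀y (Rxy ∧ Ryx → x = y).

Not modally definable

If a class were modally definable it would be closed under surjective bounded morphisms (Goldblatt–Thomason).
The 6-cycle (worlds a,b,c,d,e,f with a→b→c→d→e→f→a) is antisymmetric. Sending even-indexed worlds to • and odd-indexed worlds to ∘ is a surjective bounded morphism onto the two-world frame with •↔∘, which is not antisymmetric.
So the class is not modally definable.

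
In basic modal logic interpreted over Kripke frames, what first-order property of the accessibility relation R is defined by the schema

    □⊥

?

This schema is the Ver axiom.
Its frame correspondent is emptiness of R — ∀x ∀y ¬Rxy.

Emptiness of R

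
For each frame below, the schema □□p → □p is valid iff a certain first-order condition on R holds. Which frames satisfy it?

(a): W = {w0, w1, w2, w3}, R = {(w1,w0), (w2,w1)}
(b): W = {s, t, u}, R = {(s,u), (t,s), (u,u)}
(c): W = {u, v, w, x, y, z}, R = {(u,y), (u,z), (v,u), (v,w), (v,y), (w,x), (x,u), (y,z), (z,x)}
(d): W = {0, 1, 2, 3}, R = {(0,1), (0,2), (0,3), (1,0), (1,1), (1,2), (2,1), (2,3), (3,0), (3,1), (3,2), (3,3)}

(d)

This is the axiom for density; its first-order frame correspondent is ∀x ∀y (Rxy → ∃z (Rxz ∧ Rzy)).
(a): fails — Rw1w0 but no z with Rw1z and Rzw0.
(b): fails — Rts but no z with Rtz and Rzs.
(c): fails — Rwx but no t with Rwt and Rtx.
(d): holds.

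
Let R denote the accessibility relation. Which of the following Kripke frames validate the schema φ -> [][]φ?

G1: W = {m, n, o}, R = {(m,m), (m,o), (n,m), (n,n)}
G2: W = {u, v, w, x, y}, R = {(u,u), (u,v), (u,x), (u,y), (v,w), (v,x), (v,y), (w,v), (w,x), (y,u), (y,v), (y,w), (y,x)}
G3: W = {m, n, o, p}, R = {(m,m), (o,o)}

G3

The schema corresponds to a generalized confluence (Geach) condition: forall x forall z (x R^2 z -> exists w (x = w & z = w)).
G1: fails — mR²o but m ≠ o.
G2: fails — uR²v but u ≠ v.
G3: ✓.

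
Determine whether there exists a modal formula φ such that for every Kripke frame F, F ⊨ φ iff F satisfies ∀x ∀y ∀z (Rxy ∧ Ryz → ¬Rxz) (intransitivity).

Not definable by any modal formula

If a class were modally definable it would be closed under surjective bounded morphisms (Goldblatt–Thomason).
The 3-cycle (worlds a,b,c with a→b→c→a) is intransitive. Mapping every world to a single reflexive point • is a surjective bounded morphism; the reflexive point is not intransitive (R••∧R•• but R••).
Hence intransitivity is not modally definable.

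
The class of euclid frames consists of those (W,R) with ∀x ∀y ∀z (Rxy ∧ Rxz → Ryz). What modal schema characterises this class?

◇p → □◇p

The condition is the Euclidean property. The 5 schema ◇p → □◇p defines it.
Suppose ◇p→□◇p is valid. Take Rxy, Rxz and set V(p)={y}. Then ◇p at x, so □◇p at x, so ◇p at z, so some w with Rzw has p; w=y, i.e. Rzy. By symmetry of the argument, Ryz.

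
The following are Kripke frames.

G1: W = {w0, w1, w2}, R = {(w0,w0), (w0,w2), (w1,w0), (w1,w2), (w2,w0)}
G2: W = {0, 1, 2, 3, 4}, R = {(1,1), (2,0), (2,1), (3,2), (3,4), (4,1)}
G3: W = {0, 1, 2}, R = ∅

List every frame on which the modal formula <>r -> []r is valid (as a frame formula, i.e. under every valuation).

This is the axiom for partial functionality; its first-order frame correspondent is forall x forall y forall z (Rxy & Rxz -> y = z).
G1: fails — w0 sees both w0 and w2.
G2: fails — 2 sees both 0 and 1.
G3: ✓.
Valid on: G3.

G3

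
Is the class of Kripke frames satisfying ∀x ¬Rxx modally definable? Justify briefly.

Any modally definable frame class is closed under surjective bounded morphisms.
The 3-cycle (worlds s,t,u with s→t→u→s) is irreflexive, and the map sending every world to a single reflexive point • is a surjective bounded morphism (forth: every edge maps to (•,•); back: every world has a successor). So any modal formula valid on the 3-cycle is also valid on the reflexive point, which is not irreflexive.
So no modal formula (or set of formulas) defines exactly the irreflexive frames.

No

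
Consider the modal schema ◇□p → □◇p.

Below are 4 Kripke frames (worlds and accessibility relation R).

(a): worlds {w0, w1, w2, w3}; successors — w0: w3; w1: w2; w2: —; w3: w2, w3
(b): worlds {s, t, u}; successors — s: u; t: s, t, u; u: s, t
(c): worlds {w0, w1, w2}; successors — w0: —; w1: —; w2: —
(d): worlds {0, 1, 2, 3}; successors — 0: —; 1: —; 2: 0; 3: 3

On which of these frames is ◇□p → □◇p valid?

The schema corresponds to convergence: ∀x ∀y ∀z (Rxy ∧ Rxz → ∃w (Ryw ∧ Rzw)).
(a): fails — Rw1w2 and Rw1w2 but w2 and w2 have no common successor.
(b): fails — Rts and Rtu but s and u have no common successor.
(c): satisfies the condition.
(d): fails — R20 and R20 but 0 and 0 have no common successor.
Valid on: (c).

(c)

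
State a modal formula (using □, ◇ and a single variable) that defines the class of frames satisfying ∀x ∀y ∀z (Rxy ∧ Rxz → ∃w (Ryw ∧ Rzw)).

This is convergence; the standard corresponding axiom is .2: ◇□ψ → □◇ψ.
Suppose ◇□ψ→□◇ψ is valid. Take Rxy, Rxz and set V(ψ)={w : Ryw}. Then □ψ at y so ◇□ψ at x, so □◇ψ at x, so ◇ψ at z, giving w with Rzw and Ryw.

◇□ψ → □◇ψ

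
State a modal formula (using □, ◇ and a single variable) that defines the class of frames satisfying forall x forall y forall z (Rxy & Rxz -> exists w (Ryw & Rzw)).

◇□q → □◇q

This is convergence; the standard corresponding axiom is .2: ◇□q → □◇q.
Suppose ◇□q→□◇q is valid. Take Rxy, Rxz and set V(q)={w : Ryw}. Then □q at y so ◇□q at x, so □◇q at x, so ◇q at z, giving w with Rzw and Ryw.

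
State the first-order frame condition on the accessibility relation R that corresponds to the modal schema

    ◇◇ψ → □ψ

∀x ∀y ∀z ((xR²y ∧ xRz) → ∃w (y = w ∧ z = w))

This is a Sahlqvist (Geach-type) schema ◇^2□^0ψ → □^1◇^0ψ.
First-order correspondent: ∀x ∀y ∀z ((xR²y ∧ xRz) → ∃w (y = w ∧ z = w)).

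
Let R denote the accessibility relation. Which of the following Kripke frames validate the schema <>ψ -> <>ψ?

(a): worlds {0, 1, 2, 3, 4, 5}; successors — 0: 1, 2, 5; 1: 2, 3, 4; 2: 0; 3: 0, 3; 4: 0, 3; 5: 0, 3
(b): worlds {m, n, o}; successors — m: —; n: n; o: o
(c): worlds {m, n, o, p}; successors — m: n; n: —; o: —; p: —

The schema corresponds to a generalized confluence (Geach) condition: forall x forall y (xRy -> exists w (y = w & xRw)).
(a): ✓.
(b): ✓.
(c): ✓.
Valid on: (a), (b), (c).

(a), (b), (c)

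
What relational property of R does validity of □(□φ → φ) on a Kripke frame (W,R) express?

shift-reflexivity: ∀x ∀y (Rxy → Ryy)

Suppose □(□φ→φ) is valid. Take Rxy and set V(φ)={w : Ryw}. Then at y, □φ holds; since □(□φ→φ) at x, □φ→φ at y, so φ at y, i.e. Ryy.
Conversely, on a frame with shift-reflexivity the schema holds at every world under every valuation.
So the correspondent is shift-reflexivity.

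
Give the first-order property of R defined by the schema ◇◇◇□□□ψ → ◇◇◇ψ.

∀x ∀y (xR³y → ∃w (yR³w ∧ xR³w))

This is a Sahlqvist (Geach-type) schema ◇^3□^3ψ → □^0◇^3ψ.
Minimal-valuation argument: fix x; take any y with xR^3y and any z with xR^0z. Set V(ψ) to the set of worlds R-reachable from y in exactly 3 steps. Then □^3ψ holds at y, so the antecedent holds at x; validity forces ◇^3ψ at z, giving a w with zR^3w and yR^3w.
First-order correspondent: ∀x ∀y (xR³y → ∃w (yR³w ∧ xR³w)).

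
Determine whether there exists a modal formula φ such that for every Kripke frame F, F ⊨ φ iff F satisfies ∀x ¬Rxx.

Any modally definable frame class is closed under surjective bounded morphisms.
The 3-cycle (worlds s,t,u with s→t→u→s) is irreflexive, and the map sending every world to a single reflexive point • is a surjective bounded morphism (forth: every edge maps to (•,•); back: every world has a successor). So any modal formula valid on the 3-cycle is also valid on the reflexive point, which is not irreflexive.
So no modal formula (or set of formulas) defines exactly the irreflexive frames.

No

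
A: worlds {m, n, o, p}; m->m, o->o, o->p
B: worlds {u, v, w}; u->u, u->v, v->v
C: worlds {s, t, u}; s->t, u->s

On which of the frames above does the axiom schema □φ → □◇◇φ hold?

The schema corresponds to a generalized confluence (Geach) condition: ∀x ∀z (xRz → ∃w (xRw ∧ zR²w)).
A: fails — oRp but no w with oRw and pR²w.
B: satisfies the condition.
C: fails — sRt but no w with sRw and tR²w.
Valid on: B.

B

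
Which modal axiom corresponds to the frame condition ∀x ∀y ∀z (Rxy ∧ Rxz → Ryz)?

The condition is the Euclidean property. The 5 schema ◇q → □◇q defines it.
Suppose ◇q→□◇q is valid. Take Rxy, Rxz and set V(q)={y}. Then ◇q at x, so □◇q at x, so ◇q at z, so some w with Rzw has q; w=y, i.e. Rzy. By symmetry of the argument, Ryz.

◇q → □◇q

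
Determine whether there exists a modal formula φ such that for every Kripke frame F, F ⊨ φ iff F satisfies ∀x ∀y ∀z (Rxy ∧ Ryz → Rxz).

Yes: it is transitivity, defined by the 4 schema □r → □□r.
Suppose □r→□□r is valid. Take Rxy, Ryz and set V(r)={w : Rxw}. Then □r at x, so □□r at x, so □r at y, so r at z, i.e. Rxz.

Definable; □r → □□r defines it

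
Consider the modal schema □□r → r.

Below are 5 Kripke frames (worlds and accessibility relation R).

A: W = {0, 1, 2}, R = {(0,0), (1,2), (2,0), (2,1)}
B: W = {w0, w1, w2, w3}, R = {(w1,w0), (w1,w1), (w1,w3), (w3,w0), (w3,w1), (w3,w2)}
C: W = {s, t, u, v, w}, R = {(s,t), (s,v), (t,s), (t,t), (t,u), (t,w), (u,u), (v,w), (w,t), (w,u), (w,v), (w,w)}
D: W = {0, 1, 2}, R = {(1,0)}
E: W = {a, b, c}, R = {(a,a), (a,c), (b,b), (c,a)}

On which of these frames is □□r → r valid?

A, C, E

Frame correspondent (Sahlqvist): ∀x ∃w (xR²w ∧ x = w) — i.e. a generalized confluence (Geach) condition.
A: holds.
B: fails — at w0 but no w with w0R²w and w0=w.
C: holds.
D: fails — at 0 but no w with 0R²w and 0=w.
E: holds.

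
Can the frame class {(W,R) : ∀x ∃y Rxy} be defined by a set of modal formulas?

The condition is seriality. A defining modal formula is □r → ◇r.
Suppose □r→◇r is valid. At any x set V(r)=W. Then □r at x, so ◇r at x, so x has a successor.

Yes — defined by □r → ◇r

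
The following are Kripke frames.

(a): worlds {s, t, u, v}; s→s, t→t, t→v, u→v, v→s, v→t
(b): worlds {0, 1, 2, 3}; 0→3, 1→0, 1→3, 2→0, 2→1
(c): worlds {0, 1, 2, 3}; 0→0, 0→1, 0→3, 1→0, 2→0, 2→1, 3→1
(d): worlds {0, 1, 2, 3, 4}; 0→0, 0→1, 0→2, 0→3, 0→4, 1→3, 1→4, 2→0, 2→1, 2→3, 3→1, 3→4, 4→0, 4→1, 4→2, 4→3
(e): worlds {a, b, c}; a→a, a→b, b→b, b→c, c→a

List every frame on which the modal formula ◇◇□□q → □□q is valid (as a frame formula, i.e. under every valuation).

Frame correspondent (Sahlqvist): ∀x ∀y ∀z ((xR²y ∧ xR²z) → ∃w (yR²w ∧ z = w)) — i.e. a generalized confluence (Geach) condition.
(a): fails — tR²s, tR²t but no w with sR²w and t=w.
(b): fails — 1R²3, 1R²3 but no w with 3R²w and 3=w.
(c): fails — 0R²3, 0R²1 but no w with 3R²w and 1=w.
(d): ✓.
(e): fails — aR²c, aR²c but no w with cR²w and c=w.
Valid on: (d).

(d)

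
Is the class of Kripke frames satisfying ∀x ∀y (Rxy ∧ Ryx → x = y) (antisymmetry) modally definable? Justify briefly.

Any modally definable frame class is closed under surjective bounded morphisms.
The 8-cycle (worlds w0,w1,w2,w3,w4,w5,w6,w7 with w0→w1→w2→w3→w4→w5→w6→w7→w0) is antisymmetric. Sending even-indexed worlds to a and odd-indexed worlds to b is a surjective bounded morphism onto the two-world frame with a↔b, which is not antisymmetric.
Hence antisymmetry is not modally definable.

Not modally definable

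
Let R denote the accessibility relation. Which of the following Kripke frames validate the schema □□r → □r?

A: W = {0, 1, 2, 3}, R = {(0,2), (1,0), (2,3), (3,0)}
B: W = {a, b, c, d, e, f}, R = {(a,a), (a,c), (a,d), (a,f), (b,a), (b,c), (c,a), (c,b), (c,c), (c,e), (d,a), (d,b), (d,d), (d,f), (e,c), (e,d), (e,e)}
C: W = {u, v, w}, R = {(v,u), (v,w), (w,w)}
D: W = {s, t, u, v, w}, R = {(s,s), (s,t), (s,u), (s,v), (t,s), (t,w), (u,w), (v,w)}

The schema corresponds to density: ∀x ∀y (Rxy → ∃z (Rxz ∧ Rzy)).
A: fails — R10 but no z with R1z and Rz0.
B: ✓.
C: fails — Rvu but no z with Rvz and Rzu.
D: fails — Ruw but no z with Ruz and Rzw.

B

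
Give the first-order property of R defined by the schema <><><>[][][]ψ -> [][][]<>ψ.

This is a Sahlqvist (Geach-type) schema ◇^3□^3ψ → □^3◇^1ψ.
Minimal-valuation argument: fix x; take any y with xR^3y and any z with xR^3z. Set V(ψ) to the set of worlds R-reachable from y in exactly 3 steps. Then □^3ψ holds at y, so the antecedent holds at x; validity forces ◇^1ψ at z, giving a w with zR^1w and yR^3w.
First-order correspondent: forall x forall y forall z ((x R^3 y & x R^3 z) -> exists w (y R^3 w & zRw)).

forall x forall y forall z ((x R^3 y & x R^3 z) -> exists w (y R^3 w & zRw))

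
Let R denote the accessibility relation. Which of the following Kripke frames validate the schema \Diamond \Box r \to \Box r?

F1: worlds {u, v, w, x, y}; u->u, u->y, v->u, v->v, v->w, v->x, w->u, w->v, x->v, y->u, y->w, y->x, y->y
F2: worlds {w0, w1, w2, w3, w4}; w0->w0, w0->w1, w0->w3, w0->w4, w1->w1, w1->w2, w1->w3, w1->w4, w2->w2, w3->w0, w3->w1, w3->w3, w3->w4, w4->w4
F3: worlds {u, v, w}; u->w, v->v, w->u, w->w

none

The schema corresponds to a generalized confluence (Geach) condition: \forall x \forall y \forall z ((xRy \wedge xRz) \to \exists w (yRw \wedge z = w)).
F1: fails — vRu, vRv but no t with uRt and v=t.
F2: fails — w0Rw1, w0Rw0 but no w with w1Rw and w0=w.
F3: fails — wRu, wRu but no t with uRt and u=t.
Valid on no frame.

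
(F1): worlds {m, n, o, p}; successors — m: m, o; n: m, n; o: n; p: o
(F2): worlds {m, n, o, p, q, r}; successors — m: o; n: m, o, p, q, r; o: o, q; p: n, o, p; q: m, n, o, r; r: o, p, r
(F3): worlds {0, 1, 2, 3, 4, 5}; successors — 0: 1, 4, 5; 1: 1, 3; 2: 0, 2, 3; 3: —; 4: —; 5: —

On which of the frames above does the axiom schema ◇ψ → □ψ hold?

none

This is the axiom for partial functionality; its first-order frame correspondent is ∀x ∀y ∀z (Rxy ∧ Rxz → y = z).
(F1): fails — m sees both m and o.
(F2): fails — n sees both m and o.
(F3): fails — 0 sees both 1 and 4.
Valid on no frame.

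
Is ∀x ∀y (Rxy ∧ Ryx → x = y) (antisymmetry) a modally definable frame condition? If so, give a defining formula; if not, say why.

If a class were modally definable it would be closed under surjective bounded morphisms (Goldblatt–Thomason).
The 8-cycle (worlds 0,1,2,3,4,5,6,7 with 0→1→2→3→4→5→6→7→0) is antisymmetric. Sending even-indexed worlds to s and odd-indexed worlds to t is a surjective bounded morphism onto the two-world frame with s↔t, which is not antisymmetric.
So the class is not modally definable.

Not modally definable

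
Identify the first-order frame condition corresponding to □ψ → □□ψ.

This is the 4 axiom.
Its frame correspondent is transitivity — ∀x ∀y ∀z (Rxy ∧ Ryz → Rxz).

Transitivity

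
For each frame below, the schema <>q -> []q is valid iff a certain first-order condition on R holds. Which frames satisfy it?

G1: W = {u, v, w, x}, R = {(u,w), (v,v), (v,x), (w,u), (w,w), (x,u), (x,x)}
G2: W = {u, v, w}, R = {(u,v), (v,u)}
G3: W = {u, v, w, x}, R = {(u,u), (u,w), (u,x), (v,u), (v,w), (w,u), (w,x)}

G2

The schema corresponds to partial functionality: forall x forall y forall z (Rxy & Rxz -> y = z).
G1: fails — v sees both v and x.
G2: ✓.
G3: fails — u sees both u and w.
Valid on: G2.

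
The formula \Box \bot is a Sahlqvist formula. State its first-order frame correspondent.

Emptiness of R

□⊥ is valid iff no world has any successor (otherwise □⊥ fails at any world with one).
Conversely, on a frame with emptiness of R the schema holds at every world under every valuation.
So the correspondent is emptiness of R.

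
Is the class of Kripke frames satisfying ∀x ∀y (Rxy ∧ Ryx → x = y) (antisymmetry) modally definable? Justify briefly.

If a class were modally definable it would be closed under surjective bounded morphisms (Goldblatt–Thomason).
The 8-cycle (worlds a,b,c,d,e,f,g,h with a→b→c→d→e→f→g→h→a) is antisymmetric. Sending even-indexed worlds to • and odd-indexed worlds to ∘ is a surjective bounded morphism onto the two-world frame with •↔∘, which is not antisymmetric.
So the class is not modally definable.

Not modally definable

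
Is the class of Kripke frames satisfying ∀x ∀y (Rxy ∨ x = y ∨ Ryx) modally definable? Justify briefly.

Not modally definable

Modal frame validity is preserved under disjoint unions.
Take 3 disjoint single-world reflexive frames: each is trivially connected, but their disjoint union has 3 worlds with no edge between distinct components, so it is not connected.
Hence connectedness of R is not modally definable.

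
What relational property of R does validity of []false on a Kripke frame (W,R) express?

emptiness of R

□⊥ is valid iff no world has any successor (otherwise □⊥ fails at any world with one).
The converse is a direct semantic check.
So the correspondent is emptiness of R.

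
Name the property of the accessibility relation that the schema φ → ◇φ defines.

Replacing φ by ¬φ and contraposing gives the equivalent schema □φ → φ.
Suppose □φ→φ is valid. At any x set V(φ)={w : Rxw}. Then □φ holds at x, so φ holds at x, i.e. Rxx.
Conversely, any frame satisfying ∀x Rxx validates the schema.
So the correspondent is reflexivity.

reflexivity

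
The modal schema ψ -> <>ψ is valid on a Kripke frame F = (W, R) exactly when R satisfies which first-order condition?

reflexivity

This is frame-equivalent to □ψ → ψ (substitute ¬ψ for ψ and contrapose).
Suppose □ψ→ψ is valid. At any x set V(ψ)={w : Rxw}. Then □ψ holds at x, so ψ holds at x, i.e. Rxx.
Conversely, any frame satisfying forall x Rxx validates the schema.
So the correspondent is reflexivity.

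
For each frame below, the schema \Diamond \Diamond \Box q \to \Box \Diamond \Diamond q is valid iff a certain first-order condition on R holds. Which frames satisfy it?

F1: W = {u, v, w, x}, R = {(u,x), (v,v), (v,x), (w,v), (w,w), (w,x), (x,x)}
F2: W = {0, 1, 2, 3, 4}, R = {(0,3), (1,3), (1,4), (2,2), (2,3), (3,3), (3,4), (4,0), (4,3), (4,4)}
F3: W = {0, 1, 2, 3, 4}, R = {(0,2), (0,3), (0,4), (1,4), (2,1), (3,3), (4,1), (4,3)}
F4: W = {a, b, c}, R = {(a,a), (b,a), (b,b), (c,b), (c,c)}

F1, F2, F4

The schema corresponds to a generalized confluence (Geach) condition: \forall x \forall y \forall z ((x R^2 y \wedge xRz) \to \exists w (yRw \wedge z R^2 w)).
F1: ✓.
F2: ✓.
F3: fails — 0R²1, 0R3 but no w with 1Rw and 3R²w.
F4: ✓.
Valid on: F1, F2, F4.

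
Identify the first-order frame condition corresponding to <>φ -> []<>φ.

the Euclidean property

This is the 5 axiom.
Its frame correspondent is the Euclidean property — forall x forall y forall z (Rxy & Rxz -> Ryz).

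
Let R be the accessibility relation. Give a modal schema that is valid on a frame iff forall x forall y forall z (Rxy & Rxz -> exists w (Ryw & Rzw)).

◇□p → □◇p

A defining formula is ◇□p → □◇p (the .2 axiom).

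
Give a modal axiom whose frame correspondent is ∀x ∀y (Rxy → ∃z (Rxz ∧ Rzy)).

□□ψ → □ψ

The condition is density. The C4 schema □□ψ → □ψ defines it.
Suppose □□ψ→□ψ is valid. Take Rxy and set V(ψ)={w : xR²w}. Then □□ψ at x, so □ψ at x, so ψ at y, i.e. ∃z(Rxz∧Rzy).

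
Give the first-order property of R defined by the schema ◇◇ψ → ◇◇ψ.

This is a Sahlqvist (Geach-type) schema ◇^2□^0ψ → □^0◇^2ψ.
First-order correspondent: ∀x ∀y (xR²y → ∃w (y = w ∧ xR²w)).

∀x ∀y (xR²y → ∃w (y = w ∧ xR²w))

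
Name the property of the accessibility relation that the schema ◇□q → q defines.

symmetry: ∀x ∀y (Rxy → Ryx)

Replacing q by ¬q and contraposing gives the equivalent schema q → □◇q.
Suppose q→□◇q is valid. Take Rxy and set V(q)={x}. Then q at x, so □◇q at x, so ◇q at y, so some z with Ryz has q; z=x, i.e. Ryx.
Conversely, on a frame with symmetry the schema holds at every world under every valuation.
So the correspondent is symmetry.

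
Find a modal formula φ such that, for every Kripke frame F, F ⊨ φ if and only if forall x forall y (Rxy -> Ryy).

A defining formula is □(□ψ → ψ) (the T□ axiom).

□(□ψ → ψ)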